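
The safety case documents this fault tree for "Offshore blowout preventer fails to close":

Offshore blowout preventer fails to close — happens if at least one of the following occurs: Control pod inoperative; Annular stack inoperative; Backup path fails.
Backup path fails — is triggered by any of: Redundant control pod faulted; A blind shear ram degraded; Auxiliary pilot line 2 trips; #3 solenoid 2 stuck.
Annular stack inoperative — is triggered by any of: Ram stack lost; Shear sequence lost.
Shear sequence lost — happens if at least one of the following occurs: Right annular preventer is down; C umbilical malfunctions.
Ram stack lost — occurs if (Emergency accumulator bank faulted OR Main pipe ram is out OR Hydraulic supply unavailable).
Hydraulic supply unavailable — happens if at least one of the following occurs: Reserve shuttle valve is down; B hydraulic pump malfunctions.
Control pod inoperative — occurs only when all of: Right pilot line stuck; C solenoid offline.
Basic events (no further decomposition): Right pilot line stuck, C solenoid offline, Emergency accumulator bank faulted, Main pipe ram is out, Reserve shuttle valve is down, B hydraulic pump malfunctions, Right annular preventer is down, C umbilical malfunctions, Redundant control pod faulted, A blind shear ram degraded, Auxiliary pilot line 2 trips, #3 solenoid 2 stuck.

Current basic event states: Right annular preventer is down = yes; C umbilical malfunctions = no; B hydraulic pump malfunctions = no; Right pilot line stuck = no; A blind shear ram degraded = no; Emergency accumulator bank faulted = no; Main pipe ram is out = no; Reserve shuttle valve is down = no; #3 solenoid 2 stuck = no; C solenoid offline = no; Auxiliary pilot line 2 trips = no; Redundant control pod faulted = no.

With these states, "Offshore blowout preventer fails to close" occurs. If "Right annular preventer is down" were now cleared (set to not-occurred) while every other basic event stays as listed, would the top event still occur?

Counterfactual: set "Right annular preventer is down" to not occurred.
Control pod inoperative [AND]: Right pilot line stuck=not, C solenoid offline=not → not all inputs occur → does not occur.
Hydraulic supply unavailable [OR]: Reserve shuttle valve is down=not, B hydraulic pump malfunctions=not → no input occurs → does not occur.
Ram stack lost [OR]: Emergency accumulator bank faulted=not, Main pipe ram is out=not, Hydraulic supply unavailable=not → no input occurs → does not occur.
Shear sequence lost [OR]: Right annular preventer is down=not, C umbilical malfunctions=not → no input occurs → does not occur.
Annular stack inoperative [OR]: Ram stack lost=not, Shear sequence lost=not → no input occurs → does not occur.
Backup path fails [OR]: Redundant control pod faulted=not, A blind shear ram degraded=not, Auxiliary pilot line 2 trips=not, #3 solenoid 2 stuck=not → no input occurs → does not occur.
Offshore blowout preventer fails to close [OR]: Control pod inoperative=not, Annular stack inoperative=not, Backup path fails=not → no input occurs → does not occur.

No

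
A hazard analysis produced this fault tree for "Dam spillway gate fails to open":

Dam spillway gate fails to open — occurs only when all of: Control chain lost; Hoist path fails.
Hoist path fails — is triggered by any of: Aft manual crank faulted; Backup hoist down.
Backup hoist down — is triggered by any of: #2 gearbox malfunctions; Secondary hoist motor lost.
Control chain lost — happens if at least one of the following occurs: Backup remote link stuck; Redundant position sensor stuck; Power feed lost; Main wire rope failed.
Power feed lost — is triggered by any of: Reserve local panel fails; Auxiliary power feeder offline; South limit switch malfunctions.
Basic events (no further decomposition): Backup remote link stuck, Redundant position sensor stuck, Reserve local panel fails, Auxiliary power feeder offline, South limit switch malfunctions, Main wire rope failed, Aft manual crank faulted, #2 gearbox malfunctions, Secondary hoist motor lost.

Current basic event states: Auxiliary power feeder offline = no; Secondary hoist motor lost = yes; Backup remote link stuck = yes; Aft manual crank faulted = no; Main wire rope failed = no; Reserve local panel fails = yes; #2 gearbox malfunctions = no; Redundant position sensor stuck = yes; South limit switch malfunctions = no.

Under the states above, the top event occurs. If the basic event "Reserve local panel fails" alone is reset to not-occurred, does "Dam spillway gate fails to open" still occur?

Yes

Counterfactual: set "Reserve local panel fails" to not occurred.
Power feed lost [OR]: Reserve local panel fails=not, Auxiliary power feeder offline=not, South limit switch malfunctions=not → no input occurs → does not occur.
Control chain lost [OR]: Backup remote link stuck=occurs, Redundant position sensor stuck=occurs, Power feed lost=not, Main wire rope failed=not → at least one input occurs → occurs.
Backup hoist down [OR]: #2 gearbox malfunctions=not, Secondary hoist motor lost=occurs → at least one input occurs → occurs.
Hoist path fails [OR]: Aft manual crank faulted=not, Backup hoist down=occurs → at least one input occurs → occurs.
Dam spillway gate fails to open [AND]: Control chain lost=occurs, Hoist path fails=occurs → all inputs occur → occurs.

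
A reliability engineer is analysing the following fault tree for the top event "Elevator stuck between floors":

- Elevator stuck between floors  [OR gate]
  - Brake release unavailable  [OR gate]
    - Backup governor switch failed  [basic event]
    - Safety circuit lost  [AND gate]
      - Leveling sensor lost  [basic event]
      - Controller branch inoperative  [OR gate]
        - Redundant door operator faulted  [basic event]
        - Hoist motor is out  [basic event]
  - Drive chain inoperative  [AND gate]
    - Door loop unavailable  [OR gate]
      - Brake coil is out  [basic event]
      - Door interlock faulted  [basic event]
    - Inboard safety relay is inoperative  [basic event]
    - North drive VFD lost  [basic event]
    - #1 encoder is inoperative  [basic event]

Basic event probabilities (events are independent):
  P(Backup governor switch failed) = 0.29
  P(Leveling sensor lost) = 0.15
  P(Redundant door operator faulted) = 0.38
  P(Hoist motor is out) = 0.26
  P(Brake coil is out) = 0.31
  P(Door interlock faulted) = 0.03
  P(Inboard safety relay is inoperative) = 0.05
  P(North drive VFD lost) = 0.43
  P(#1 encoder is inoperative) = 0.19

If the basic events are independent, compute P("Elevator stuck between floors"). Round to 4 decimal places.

0.3485

P(Controller branch inoperative) [OR] = 1 − (1−0.38) × (1−0.26) = 0.541200
P(Safety circuit lost) [AND] = 0.15 × 0.541200 = 0.081180
P(Brake release unavailable) [OR] = 1 − (1−0.29) × (1−0.081180) = 0.347638
P(Door loop unavailable) [OR] = 1 − (1−0.31) × (1−0.03) = 0.330700
P(Drive chain inoperative) [AND] = 0.330700 × 0.05 × 0.43 × 0.19 = 0.001351
P(Elevator stuck between floors) [OR] = 1 − (1−0.347638) × (1−0.001351) = 0.348519
Rounded to 4 decimal places: P(Elevator stuck between floors) ≈ 0.3485.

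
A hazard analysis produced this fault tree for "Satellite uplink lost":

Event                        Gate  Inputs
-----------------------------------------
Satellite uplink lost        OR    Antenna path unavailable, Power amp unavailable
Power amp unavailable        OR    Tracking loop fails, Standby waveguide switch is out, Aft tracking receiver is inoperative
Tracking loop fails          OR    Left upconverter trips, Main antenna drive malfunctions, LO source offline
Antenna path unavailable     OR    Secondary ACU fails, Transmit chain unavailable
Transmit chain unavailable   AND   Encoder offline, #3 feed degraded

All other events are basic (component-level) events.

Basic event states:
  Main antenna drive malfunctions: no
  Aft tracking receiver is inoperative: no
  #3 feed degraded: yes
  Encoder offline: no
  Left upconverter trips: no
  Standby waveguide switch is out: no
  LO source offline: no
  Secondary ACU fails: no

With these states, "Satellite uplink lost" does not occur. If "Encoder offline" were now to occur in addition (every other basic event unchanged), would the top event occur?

Yes

Counterfactual: set "Encoder offline" to occurred.
Transmit chain unavailable [AND]: Encoder offline=occurs, #3 feed degraded=occurs → all inputs occur → occurs.
Antenna path unavailable [OR]: Secondary ACU fails=not, Transmit chain unavailable=occurs → at least one input occurs → occurs.
Tracking loop fails [OR]: Left upconverter trips=not, Main antenna drive malfunctions=not, LO source offline=not → no input occurs → does not occur.
Power amp unavailable [OR]: Tracking loop fails=not, Standby waveguide switch is out=not, Aft tracking receiver is inoperative=not → no input occurs → does not occur.
Satellite uplink lost [OR]: Antenna path unavailable=occurs, Power amp unavailable=not → at least one input occurs → occurs.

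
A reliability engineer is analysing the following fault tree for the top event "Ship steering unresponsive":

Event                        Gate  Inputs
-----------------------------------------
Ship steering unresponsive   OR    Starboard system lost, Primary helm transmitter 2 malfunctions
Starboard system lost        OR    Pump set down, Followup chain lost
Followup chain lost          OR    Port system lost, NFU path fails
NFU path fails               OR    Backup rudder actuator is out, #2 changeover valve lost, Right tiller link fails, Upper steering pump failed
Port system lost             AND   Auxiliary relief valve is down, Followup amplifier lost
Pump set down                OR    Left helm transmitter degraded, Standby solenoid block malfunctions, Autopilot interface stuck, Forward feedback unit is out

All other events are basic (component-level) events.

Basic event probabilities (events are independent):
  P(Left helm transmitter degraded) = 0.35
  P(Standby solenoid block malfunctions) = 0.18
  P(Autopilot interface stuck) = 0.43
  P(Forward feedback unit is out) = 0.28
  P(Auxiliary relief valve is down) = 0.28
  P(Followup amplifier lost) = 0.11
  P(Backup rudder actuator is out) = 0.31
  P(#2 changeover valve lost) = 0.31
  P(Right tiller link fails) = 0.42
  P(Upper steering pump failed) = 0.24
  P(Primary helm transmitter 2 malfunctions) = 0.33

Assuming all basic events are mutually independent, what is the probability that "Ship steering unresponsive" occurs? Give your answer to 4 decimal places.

0.9702

P(Pump set down) [OR] = 1 − (1−0.35) × (1−0.18) × (1−0.43) × (1−0.28) = 0.781257
P(Port system lost) [AND] = 0.28 × 0.11 = 0.030800
P(NFU path fails) [OR] = 1 − (1−0.31) × (1−0.31) × (1−0.42) × (1−0.24) = 0.790135
P(Followup chain lost) [OR] = 1 − (1−0.030800) × (1−0.790135) = 0.796599
P(Starboard system lost) [OR] = 1 − (1−0.781257) × (1−0.796599) = 0.955507
P(Ship steering unresponsive) [OR] = 1 − (1−0.955507) × (1−0.33) = 0.970190
Rounded to 4 decimal places: P(Ship steering unresponsive) ≈ 0.9702.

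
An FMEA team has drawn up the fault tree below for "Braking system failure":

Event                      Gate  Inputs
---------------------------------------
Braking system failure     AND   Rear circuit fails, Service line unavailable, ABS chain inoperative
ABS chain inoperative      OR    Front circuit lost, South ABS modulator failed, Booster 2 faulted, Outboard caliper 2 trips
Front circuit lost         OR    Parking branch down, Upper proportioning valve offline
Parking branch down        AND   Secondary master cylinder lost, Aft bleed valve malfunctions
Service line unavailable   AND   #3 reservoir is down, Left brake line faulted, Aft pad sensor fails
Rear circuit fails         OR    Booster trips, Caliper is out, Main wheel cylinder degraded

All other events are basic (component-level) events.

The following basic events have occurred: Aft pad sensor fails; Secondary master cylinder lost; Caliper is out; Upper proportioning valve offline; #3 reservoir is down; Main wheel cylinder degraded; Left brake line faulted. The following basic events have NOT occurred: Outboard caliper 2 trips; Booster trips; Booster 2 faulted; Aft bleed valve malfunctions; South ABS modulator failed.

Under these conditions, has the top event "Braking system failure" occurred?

Yes

Rear circuit fails [OR]: Booster trips=not, Caliper is out=occurs, Main wheel cylinder degraded=occurs → at least one input occurs → occurs.
Service line unavailable [AND]: #3 reservoir is down=occurs, Left brake line faulted=occurs, Aft pad sensor fails=occurs → all inputs occur → occurs.
Parking branch down [AND]: Secondary master cylinder lost=occurs, Aft bleed valve malfunctions=not → not all inputs occur → does not occur.
Front circuit lost [OR]: Parking branch down=not, Upper proportioning valve offline=occurs → at least one input occurs → occurs.
ABS chain inoperative [OR]: Front circuit lost=occurs, South ABS modulator failed=not, Booster 2 faulted=not, Outboard caliper 2 trips=not → at least one input occurs → occurs.
Braking system failure [AND]: Rear circuit fails=occurs, Service line unavailable=occurs, ABS chain inoperative=occurs → all inputs occur → occurs.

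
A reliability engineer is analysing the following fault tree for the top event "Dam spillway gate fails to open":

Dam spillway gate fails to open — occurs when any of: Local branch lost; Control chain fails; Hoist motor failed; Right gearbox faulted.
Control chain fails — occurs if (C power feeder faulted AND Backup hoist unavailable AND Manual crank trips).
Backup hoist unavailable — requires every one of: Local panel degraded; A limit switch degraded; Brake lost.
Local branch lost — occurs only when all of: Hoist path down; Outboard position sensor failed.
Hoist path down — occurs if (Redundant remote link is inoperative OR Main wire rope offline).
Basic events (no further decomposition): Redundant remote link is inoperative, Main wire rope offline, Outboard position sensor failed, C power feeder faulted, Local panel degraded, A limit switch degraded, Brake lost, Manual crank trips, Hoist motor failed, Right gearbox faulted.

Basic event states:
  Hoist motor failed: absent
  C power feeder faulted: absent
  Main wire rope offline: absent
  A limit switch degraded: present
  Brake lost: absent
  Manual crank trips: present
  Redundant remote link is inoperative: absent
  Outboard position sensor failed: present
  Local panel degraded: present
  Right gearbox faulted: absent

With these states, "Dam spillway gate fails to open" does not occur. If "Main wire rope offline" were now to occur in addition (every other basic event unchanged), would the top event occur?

Yes

Counterfactual: set "Main wire rope offline" to occurred.
Hoist path down [OR]: Redundant remote link is inoperative=not, Main wire rope offline=occurs → at least one input occurs → occurs.
Local branch lost [AND]: Hoist path down=occurs, Outboard position sensor failed=occurs → all inputs occur → occurs.
Backup hoist unavailable [AND]: Local panel degraded=occurs, A limit switch degraded=occurs, Brake lost=not → not all inputs occur → does not occur.
Control chain fails [AND]: C power feeder faulted=not, Backup hoist unavailable=not, Manual crank trips=occurs → not all inputs occur → does not occur.
Dam spillway gate fails to open [OR]: Local branch lost=occurs, Control chain fails=not, Hoist motor failed=not, Right gearbox faulted=not → at least one input occurs → occurs.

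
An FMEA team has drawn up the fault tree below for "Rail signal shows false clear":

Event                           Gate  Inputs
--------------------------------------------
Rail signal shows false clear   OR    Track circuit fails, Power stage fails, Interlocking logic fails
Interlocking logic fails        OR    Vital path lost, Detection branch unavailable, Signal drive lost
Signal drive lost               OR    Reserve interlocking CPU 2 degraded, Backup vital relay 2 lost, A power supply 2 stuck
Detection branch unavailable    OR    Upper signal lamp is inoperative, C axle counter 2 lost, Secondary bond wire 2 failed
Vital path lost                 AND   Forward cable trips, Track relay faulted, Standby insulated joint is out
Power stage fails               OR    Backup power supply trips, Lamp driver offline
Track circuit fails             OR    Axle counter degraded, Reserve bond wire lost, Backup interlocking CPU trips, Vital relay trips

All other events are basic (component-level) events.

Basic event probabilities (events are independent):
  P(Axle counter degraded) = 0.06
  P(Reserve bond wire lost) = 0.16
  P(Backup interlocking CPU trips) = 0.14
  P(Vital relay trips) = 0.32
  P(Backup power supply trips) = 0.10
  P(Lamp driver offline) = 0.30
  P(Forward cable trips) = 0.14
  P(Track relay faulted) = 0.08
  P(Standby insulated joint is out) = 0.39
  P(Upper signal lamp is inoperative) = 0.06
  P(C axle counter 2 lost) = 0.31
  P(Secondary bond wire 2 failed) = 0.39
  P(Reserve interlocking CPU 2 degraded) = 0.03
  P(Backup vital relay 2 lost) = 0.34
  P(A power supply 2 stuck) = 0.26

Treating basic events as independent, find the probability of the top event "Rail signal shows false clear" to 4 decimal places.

P(Track circuit fails) [OR] = 1 − (1−0.06) × (1−0.16) × (1−0.14) × (1−0.32) = 0.538242
P(Power stage fails) [OR] = 1 − (1−0.10) × (1−0.30) = 0.370000
P(Vital path lost) [AND] = 0.14 × 0.08 × 0.39 = 0.004368
P(Detection branch unavailable) [OR] = 1 − (1−0.06) × (1−0.31) × (1−0.39) = 0.604354
P(Signal drive lost) [OR] = 1 − (1−0.03) × (1−0.34) × (1−0.26) = 0.526252
P(Interlocking logic fails) [OR] = 1 − (1−0.004368) × (1−0.604354) × (1−0.526252) = 0.813382
P(Rail signal shows false clear) [OR] = 1 − (1−0.538242) × (1−0.370000) × (1−0.813382) = 0.945711
Rounded to 4 decimal places: P(Rail signal shows false clear) ≈ 0.9457.

0.9457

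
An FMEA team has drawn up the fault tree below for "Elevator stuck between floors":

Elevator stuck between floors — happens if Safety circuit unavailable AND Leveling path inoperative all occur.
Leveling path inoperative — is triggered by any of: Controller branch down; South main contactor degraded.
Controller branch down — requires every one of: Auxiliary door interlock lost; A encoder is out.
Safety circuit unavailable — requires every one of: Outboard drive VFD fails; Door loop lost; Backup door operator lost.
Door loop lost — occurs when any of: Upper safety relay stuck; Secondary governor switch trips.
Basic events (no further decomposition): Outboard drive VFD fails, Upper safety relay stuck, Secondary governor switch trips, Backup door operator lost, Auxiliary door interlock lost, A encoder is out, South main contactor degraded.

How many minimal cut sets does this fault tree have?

Door loop lost [OR]: union of children's cut sets → 2 cut set(s).
Safety circuit unavailable [AND]: one cut set from each child combined → 1 × 2 × 1 = 2 cut set(s).
Controller branch down [AND]: one cut set from each child combined → 1 × 1 = 1 cut set(s).
Leveling path inoperative [OR]: union of children's cut sets → 2 cut set(s).
Elevator stuck between floors [AND]: one cut set from each child combined → 2 × 2 = 4 cut set(s).
Minimal cut sets: {A encoder is out, Auxiliary door interlock lost, Backup door operator lost, Outboard drive VFD fails, Upper safety relay stuck}; {Backup door operator lost, Outboard drive VFD fails, South main contactor degraded, Upper safety relay stuck}; {A encoder is out, Auxiliary door interlock lost, Backup door operator lost, Outboard drive VFD fails, Secondary governor switch trips}; {Backup door operator lost, Outboard drive VFD fails, Secondary governor switch trips, South main contactor degraded}.

4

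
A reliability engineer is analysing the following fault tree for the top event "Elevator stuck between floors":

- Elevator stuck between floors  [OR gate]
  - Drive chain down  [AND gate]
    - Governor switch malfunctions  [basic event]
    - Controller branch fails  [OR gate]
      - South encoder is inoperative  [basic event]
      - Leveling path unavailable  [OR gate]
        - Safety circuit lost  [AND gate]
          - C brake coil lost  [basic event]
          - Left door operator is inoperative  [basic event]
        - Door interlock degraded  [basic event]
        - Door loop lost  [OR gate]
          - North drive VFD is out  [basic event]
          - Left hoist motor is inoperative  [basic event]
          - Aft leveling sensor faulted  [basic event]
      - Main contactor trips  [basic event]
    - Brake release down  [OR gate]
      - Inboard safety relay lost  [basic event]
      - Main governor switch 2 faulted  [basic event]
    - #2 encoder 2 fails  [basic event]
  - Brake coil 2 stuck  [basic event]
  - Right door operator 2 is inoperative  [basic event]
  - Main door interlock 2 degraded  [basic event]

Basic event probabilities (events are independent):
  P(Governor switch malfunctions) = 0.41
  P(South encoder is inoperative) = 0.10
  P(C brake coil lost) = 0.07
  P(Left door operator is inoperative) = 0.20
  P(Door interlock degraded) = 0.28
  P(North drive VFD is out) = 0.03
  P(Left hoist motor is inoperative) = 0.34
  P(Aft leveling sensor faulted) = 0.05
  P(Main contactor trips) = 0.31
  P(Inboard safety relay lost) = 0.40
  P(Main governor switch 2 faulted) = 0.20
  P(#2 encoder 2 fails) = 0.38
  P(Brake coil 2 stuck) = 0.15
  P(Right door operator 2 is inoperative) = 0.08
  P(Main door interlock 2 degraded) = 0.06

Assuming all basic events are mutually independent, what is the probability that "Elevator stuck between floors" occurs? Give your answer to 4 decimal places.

P(Safety circuit lost) [AND] = 0.07 × 0.20 = 0.014000
P(Door loop lost) [OR] = 1 − (1−0.03) × (1−0.34) × (1−0.05) = 0.391810
P(Leveling path unavailable) [OR] = 1 − (1−0.014000) × (1−0.28) × (1−0.391810) = 0.568234
P(Controller branch fails) [OR] = 1 − (1−0.10) × (1−0.568234) × (1−0.31) = 0.731873
P(Brake release down) [OR] = 1 − (1−0.40) × (1−0.20) = 0.520000
P(Drive chain down) [AND] = 0.41 × 0.731873 × 0.520000 × 0.38 = 0.059293
P(Elevator stuck between floors) [OR] = 1 − (1−0.059293) × (1−0.15) × (1−0.08) × (1−0.06) = 0.308505
Rounded to 4 decimal places: P(Elevator stuck between floors) ≈ 0.3085.

0.3085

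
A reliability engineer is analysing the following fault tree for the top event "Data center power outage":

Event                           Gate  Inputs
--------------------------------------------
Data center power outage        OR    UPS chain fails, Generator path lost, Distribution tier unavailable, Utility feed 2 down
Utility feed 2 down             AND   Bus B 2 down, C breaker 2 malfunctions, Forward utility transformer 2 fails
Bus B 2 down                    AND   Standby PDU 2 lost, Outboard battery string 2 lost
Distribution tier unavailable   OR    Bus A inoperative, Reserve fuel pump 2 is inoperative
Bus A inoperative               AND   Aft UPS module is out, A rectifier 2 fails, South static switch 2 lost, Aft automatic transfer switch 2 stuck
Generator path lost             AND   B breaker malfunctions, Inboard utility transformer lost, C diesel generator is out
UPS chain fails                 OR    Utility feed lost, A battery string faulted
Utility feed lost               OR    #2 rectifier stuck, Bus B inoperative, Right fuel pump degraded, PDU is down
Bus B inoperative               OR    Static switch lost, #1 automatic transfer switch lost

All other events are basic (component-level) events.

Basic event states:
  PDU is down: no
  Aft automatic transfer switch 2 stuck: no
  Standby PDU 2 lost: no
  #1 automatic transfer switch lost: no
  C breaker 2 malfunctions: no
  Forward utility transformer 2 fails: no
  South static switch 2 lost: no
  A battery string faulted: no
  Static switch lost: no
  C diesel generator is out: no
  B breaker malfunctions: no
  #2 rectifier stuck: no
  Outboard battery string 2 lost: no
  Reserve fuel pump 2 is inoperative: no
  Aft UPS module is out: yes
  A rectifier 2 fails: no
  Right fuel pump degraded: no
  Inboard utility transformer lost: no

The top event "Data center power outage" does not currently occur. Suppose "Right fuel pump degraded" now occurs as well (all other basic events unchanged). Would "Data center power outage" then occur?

Yes

Counterfactual: set "Right fuel pump degraded" to occurred.
Bus B inoperative [OR]: Static switch lost=not, #1 automatic transfer switch lost=not → no input occurs → does not occur.
Utility feed lost [OR]: #2 rectifier stuck=not, Bus B inoperative=not, Right fuel pump degraded=occurs, PDU is down=not → at least one input occurs → occurs.
UPS chain fails [OR]: Utility feed lost=occurs, A battery string faulted=not → at least one input occurs → occurs.
Generator path lost [AND]: B breaker malfunctions=not, Inboard utility transformer lost=not, C diesel generator is out=not → not all inputs occur → does not occur.
Bus A inoperative [AND]: Aft UPS module is out=occurs, A rectifier 2 fails=not, South static switch 2 lost=not, Aft automatic transfer switch 2 stuck=not → not all inputs occur → does not occur.
Distribution tier unavailable [OR]: Bus A inoperative=not, Reserve fuel pump 2 is inoperative=not → no input occurs → does not occur.
Bus B 2 down [AND]: Standby PDU 2 lost=not, Outboard battery string 2 lost=not → not all inputs occur → does not occur.
Utility feed 2 down [AND]: Bus B 2 down=not, C breaker 2 malfunctions=not, Forward utility transformer 2 fails=not → not all inputs occur → does not occur.
Data center power outage [OR]: UPS chain fails=occurs, Generator path lost=not, Distribution tier unavailable=not, Utility feed 2 down=not → at least one input occurs → occurs.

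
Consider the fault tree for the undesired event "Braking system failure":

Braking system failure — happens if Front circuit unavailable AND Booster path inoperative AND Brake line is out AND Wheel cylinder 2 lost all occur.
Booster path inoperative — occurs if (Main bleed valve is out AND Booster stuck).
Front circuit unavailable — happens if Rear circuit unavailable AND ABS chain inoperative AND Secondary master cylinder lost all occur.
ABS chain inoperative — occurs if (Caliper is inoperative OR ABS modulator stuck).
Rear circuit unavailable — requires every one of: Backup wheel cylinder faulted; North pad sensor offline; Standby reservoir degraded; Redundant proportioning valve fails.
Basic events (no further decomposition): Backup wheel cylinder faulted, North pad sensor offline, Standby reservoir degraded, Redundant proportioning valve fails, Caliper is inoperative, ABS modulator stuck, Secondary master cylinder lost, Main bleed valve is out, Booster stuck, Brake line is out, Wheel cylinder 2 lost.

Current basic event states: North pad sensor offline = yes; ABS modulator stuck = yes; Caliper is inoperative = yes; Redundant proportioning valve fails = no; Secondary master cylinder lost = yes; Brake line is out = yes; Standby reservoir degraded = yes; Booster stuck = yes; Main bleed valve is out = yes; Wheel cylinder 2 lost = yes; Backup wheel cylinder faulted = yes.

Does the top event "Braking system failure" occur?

No

Rear circuit unavailable [AND]: Backup wheel cylinder faulted=occurs, North pad sensor offline=occurs, Standby reservoir degraded=occurs, Redundant proportioning valve fails=not → not all inputs occur → does not occur.
ABS chain inoperative [OR]: Caliper is inoperative=occurs, ABS modulator stuck=occurs → at least one input occurs → occurs.
Front circuit unavailable [AND]: Rear circuit unavailable=not, ABS chain inoperative=occurs, Secondary master cylinder lost=occurs → not all inputs occur → does not occur.
Booster path inoperative [AND]: Main bleed valve is out=occurs, Booster stuck=occurs → all inputs occur → occurs.
Braking system failure [AND]: Front circuit unavailable=not, Booster path inoperative=occurs, Brake line is out=occurs, Wheel cylinder 2 lost=occurs → not all inputs occur → does not occur.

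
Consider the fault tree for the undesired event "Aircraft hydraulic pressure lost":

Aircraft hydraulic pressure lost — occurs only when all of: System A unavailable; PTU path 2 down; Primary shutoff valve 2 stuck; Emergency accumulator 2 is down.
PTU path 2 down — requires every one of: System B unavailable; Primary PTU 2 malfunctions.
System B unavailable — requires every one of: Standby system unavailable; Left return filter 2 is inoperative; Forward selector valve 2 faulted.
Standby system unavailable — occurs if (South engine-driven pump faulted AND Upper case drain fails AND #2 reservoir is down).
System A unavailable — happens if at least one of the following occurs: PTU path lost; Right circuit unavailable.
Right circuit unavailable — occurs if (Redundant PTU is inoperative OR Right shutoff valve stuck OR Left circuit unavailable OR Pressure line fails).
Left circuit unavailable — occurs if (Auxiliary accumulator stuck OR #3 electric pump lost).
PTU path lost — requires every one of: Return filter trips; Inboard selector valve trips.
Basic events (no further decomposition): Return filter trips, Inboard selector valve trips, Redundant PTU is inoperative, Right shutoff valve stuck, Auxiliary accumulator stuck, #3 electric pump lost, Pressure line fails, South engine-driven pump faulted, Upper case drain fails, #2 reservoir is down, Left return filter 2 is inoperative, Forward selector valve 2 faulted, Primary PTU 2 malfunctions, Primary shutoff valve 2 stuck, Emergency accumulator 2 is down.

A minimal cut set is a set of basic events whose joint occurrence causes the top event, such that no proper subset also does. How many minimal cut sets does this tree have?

6

PTU path lost [AND]: one cut set from each child combined → 1 × 1 = 1 cut set(s).
Left circuit unavailable [OR]: union of children's cut sets → 2 cut set(s).
Right circuit unavailable [OR]: union of children's cut sets → 5 cut set(s).
System A unavailable [OR]: union of children's cut sets → 6 cut set(s).
Standby system unavailable [AND]: one cut set from each child combined → 1 × 1 × 1 = 1 cut set(s).
System B unavailable [AND]: one cut set from each child combined → 1 × 1 × 1 = 1 cut set(s).
PTU path 2 down [AND]: one cut set from each child combined → 1 × 1 = 1 cut set(s).
Aircraft hydraulic pressure lost [AND]: one cut set from each child combined → 6 × 1 × 1 × 1 = 6 cut set(s).
Minimal cut sets: {#2 reservoir is down, Emergency accumulator 2 is down, Forward selector valve 2 faulted, Inboard selector valve trips, Left return filter 2 is inoperative, Primary PTU 2 malfunctions, Primary shutoff valve 2 stuck, Return filter trips, South engine-driven pump faulted, Upper case drain fails}; {#2 reservoir is down, Emergency accumulator 2 is down, Forward selector valve 2 faulted, Left return filter 2 is inoperative, Primary PTU 2 malfunctions, Primary shutoff valve 2 stuck, Redundant PTU is inoperative, South engine-driven pump faulted, Upper case drain fails}; {#2 reservoir is down, Emergency accumulator 2 is down, Forward selector valve 2 faulted, Left return filter 2 is inoperative, Primary PTU 2 malfunctions, Primary shutoff valve 2 stuck, Right shutoff valve stuck, South engine-driven pump faulted, Upper case drain fails}; {#2 reservoir is down, Auxiliary accumulator stuck, Emergency accumulator 2 is down, Forward selector valve 2 faulted, Left return filter 2 is inoperative, Primary PTU 2 malfunctions, Primary shutoff valve 2 stuck, South engine-driven pump faulted, Upper case drain fails}; {#2 reservoir is down, #3 electric pump lost, Emergency accumulator 2 is down, Forward selector valve 2 faulted, Left return filter 2 is inoperative, Primary PTU 2 malfunctions, Primary shutoff valve 2 stuck, South engine-driven pump faulted, Upper case drain fails}; {#2 reservoir is down, Emergency accumulator 2 is down, Forward selector valve 2 faulted, Left return filter 2 is inoperative, Pressure line fails, Primary PTU 2 malfunctions, Primary shutoff valve 2 stuck, South engine-driven pump faulted, Upper case drain fails}.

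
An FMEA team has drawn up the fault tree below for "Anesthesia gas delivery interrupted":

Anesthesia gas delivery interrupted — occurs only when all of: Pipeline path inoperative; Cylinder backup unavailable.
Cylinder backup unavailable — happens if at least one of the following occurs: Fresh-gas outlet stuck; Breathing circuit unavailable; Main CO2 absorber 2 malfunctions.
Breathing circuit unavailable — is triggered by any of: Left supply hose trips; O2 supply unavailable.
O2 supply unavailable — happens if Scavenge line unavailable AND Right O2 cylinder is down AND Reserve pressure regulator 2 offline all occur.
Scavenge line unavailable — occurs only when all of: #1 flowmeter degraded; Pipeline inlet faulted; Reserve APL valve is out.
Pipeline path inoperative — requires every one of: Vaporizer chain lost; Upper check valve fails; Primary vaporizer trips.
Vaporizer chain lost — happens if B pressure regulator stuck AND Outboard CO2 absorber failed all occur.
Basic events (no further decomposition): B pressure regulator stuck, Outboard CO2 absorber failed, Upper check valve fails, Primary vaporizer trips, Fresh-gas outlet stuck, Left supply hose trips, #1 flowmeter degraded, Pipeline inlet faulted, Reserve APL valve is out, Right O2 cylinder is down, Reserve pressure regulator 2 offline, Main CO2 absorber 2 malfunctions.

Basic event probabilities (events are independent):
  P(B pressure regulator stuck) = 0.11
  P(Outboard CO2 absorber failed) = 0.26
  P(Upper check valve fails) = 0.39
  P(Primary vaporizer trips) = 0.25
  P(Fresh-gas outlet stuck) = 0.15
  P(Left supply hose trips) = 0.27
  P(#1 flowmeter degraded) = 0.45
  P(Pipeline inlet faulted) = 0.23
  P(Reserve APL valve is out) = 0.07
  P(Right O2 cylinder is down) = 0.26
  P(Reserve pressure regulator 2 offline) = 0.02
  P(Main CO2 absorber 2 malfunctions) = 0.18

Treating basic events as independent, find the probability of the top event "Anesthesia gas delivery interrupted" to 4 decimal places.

P(Vaporizer chain lost) [AND] = 0.11 × 0.26 = 0.028600
P(Pipeline path inoperative) [AND] = 0.028600 × 0.39 × 0.25 = 0.002789
P(Scavenge line unavailable) [AND] = 0.45 × 0.23 × 0.07 = 0.007245
P(O2 supply unavailable) [AND] = 0.007245 × 0.26 × 0.02 = 0.000038
P(Breathing circuit unavailable) [OR] = 1 − (1−0.27) × (1−0.000038) = 0.270028
P(Cylinder backup unavailable) [OR] = 1 − (1−0.15) × (1−0.270028) × (1−0.18) = 0.491210
P(Anesthesia gas delivery interrupted) [AND] = 0.002789 × 0.491210 = 0.001370
Rounded to 4 decimal places: P(Anesthesia gas delivery interrupted) ≈ 0.0014.

0.0014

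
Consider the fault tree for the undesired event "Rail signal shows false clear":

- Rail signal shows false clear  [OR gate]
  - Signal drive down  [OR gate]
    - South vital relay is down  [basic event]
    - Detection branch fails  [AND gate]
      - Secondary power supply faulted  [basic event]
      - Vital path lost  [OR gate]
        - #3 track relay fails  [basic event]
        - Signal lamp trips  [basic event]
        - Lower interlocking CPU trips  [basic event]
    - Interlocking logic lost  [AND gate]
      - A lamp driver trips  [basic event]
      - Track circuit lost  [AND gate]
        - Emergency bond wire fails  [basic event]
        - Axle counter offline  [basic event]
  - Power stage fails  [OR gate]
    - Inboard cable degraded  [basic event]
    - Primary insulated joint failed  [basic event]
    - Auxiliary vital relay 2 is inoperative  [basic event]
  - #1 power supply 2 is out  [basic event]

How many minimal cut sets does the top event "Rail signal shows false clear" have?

9

Vital path lost [OR]: union of children's cut sets → 3 cut set(s).
Detection branch fails [AND]: one cut set from each child combined → 1 × 3 = 3 cut set(s).
Track circuit lost [AND]: one cut set from each child combined → 1 × 1 = 1 cut set(s).
Interlocking logic lost [AND]: one cut set from each child combined → 1 × 1 = 1 cut set(s).
Signal drive down [OR]: union of children's cut sets → 5 cut set(s).
Power stage fails [OR]: union of children's cut sets → 3 cut set(s).
Rail signal shows false clear [OR]: union of children's cut sets → 9 cut set(s).
Minimal cut sets: {South vital relay is down}; {#3 track relay fails, Secondary power supply faulted}; {Secondary power supply faulted, Signal lamp trips}; {Lower interlocking CPU trips, Secondary power supply faulted}; {A lamp driver trips, Axle counter offline, Emergency bond wire fails}; {Inboard cable degraded}; {Primary insulated joint failed}; {Auxiliary vital relay 2 is inoperative}; {#1 power supply 2 is out}.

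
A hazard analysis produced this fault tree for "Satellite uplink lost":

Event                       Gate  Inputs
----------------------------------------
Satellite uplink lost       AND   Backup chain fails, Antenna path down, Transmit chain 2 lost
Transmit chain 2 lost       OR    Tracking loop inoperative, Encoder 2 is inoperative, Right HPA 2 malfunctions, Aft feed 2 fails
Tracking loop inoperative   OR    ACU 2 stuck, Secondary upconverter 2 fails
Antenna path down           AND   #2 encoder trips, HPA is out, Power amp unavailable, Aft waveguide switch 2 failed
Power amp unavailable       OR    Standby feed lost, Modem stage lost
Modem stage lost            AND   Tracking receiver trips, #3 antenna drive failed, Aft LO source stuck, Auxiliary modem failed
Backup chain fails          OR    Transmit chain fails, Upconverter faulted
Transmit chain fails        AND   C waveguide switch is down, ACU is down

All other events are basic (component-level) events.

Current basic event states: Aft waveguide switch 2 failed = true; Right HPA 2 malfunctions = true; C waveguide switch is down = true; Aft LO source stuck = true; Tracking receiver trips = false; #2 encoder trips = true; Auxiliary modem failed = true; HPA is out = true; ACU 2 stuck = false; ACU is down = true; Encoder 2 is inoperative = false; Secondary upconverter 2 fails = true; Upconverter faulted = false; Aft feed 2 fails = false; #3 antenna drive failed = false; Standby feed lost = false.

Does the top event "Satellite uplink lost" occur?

Transmit chain fails [AND]: C waveguide switch is down=occurs, ACU is down=occurs → all inputs occur → occurs.
Backup chain fails [OR]: Transmit chain fails=occurs, Upconverter faulted=not → at least one input occurs → occurs.
Modem stage lost [AND]: Tracking receiver trips=not, #3 antenna drive failed=not, Aft LO source stuck=occurs, Auxiliary modem failed=occurs → not all inputs occur → does not occur.
Power amp unavailable [OR]: Standby feed lost=not, Modem stage lost=not → no input occurs → does not occur.
Antenna path down [AND]: #2 encoder trips=occurs, HPA is out=occurs, Power amp unavailable=not, Aft waveguide switch 2 failed=occurs → not all inputs occur → does not occur.
Tracking loop inoperative [OR]: ACU 2 stuck=not, Secondary upconverter 2 fails=occurs → at least one input occurs → occurs.
Transmit chain 2 lost [OR]: Tracking loop inoperative=occurs, Encoder 2 is inoperative=not, Right HPA 2 malfunctions=occurs, Aft feed 2 fails=not → at least one input occurs → occurs.
Satellite uplink lost [AND]: Backup chain fails=occurs, Antenna path down=not, Transmit chain 2 lost=occurs → not all inputs occur → does not occur.

No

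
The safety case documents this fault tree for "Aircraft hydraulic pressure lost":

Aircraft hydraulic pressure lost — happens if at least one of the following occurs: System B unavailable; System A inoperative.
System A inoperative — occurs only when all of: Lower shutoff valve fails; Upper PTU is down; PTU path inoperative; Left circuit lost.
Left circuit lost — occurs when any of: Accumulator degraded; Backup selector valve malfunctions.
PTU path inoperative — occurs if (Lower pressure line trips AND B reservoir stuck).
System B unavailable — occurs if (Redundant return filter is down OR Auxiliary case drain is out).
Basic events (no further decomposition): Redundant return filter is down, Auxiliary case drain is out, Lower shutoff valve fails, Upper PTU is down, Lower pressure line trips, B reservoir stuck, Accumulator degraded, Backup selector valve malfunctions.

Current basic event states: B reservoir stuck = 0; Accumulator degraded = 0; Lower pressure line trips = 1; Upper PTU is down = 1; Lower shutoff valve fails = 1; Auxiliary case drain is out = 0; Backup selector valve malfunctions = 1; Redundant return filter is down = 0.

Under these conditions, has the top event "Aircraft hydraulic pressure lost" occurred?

System B unavailable [OR]: Redundant return filter is down=not, Auxiliary case drain is out=not → no input occurs → does not occur.
PTU path inoperative [AND]: Lower pressure line trips=occurs, B reservoir stuck=not → not all inputs occur → does not occur.
Left circuit lost [OR]: Accumulator degraded=not, Backup selector valve malfunctions=occurs → at least one input occurs → occurs.
System A inoperative [AND]: Lower shutoff valve fails=occurs, Upper PTU is down=occurs, PTU path inoperative=not, Left circuit lost=occurs → not all inputs occur → does not occur.
Aircraft hydraulic pressure lost [OR]: System B unavailable=not, System A inoperative=not → no input occurs → does not occur.

No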